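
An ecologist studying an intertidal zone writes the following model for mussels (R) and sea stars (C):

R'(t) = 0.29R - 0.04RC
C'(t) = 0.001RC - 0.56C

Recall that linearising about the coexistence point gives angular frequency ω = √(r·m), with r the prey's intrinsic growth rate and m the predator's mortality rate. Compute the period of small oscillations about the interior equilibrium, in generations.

Here r = 0.29 and m = 0.56, so r·m = 0.162.
ω = √0.162 = 0.403 per generation, hence T = 2π/ω ≈ 15.6 generations.

T ≈ 15.6 generations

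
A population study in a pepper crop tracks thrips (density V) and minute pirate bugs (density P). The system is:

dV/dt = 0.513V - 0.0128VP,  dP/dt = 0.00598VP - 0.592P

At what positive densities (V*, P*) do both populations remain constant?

V* ≈ 99, P* ≈ 40.1

Set dP/dt = 0 with P > 0: 0.00598V - 0.592 = 0, so V* = 0.592/0.00598 = 99.
Set dV/dt = 0 with V > 0: 0.513 - 0.0128P = 0, so P* = 0.513/0.0128 = 40.1.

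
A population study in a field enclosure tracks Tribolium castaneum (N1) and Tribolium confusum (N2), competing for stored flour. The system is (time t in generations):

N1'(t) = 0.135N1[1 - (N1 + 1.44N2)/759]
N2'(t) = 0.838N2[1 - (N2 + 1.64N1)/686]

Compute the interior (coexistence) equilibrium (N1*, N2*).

Setting both brackets to zero gives the nullclines N1 + 1.44N2 = 759 and 1.64N1 + N2 = 686.
Substituting N2 = 686 - 1.64N1 into the first: N1(1 - 1.44·1.64) = 759 - 1.44·686.
So N1* = -229/-1.36 = 168, and then N2* = 686 - 1.64·168 = 410.

N1* ≈ 168, N2* ≈ 410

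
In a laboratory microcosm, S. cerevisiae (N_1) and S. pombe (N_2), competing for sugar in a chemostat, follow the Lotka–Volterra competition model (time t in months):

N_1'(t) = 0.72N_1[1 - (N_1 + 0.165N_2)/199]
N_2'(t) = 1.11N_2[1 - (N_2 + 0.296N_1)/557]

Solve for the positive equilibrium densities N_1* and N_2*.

Setting both brackets to zero gives the nullclines N_1 + 0.165N_2 = 199 and 0.296N_1 + N_2 = 557.
Substituting N_2 = 557 - 0.296N_1 into the first: N_1(1 - 0.165·0.296) = 199 - 0.165·557.
So N_1* = 107/0.951 = 113, and then N_2* = 557 - 0.296·113 = 524.

N_1* ≈ 113, N_2* ≈ 524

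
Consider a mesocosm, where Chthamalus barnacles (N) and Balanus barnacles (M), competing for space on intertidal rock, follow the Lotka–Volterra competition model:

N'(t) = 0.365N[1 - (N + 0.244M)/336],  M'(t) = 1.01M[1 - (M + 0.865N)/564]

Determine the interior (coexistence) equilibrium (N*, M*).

N* ≈ 251, M* ≈ 346

Setting both brackets to zero gives the nullclines N + 0.244M = 336 and 0.865N + M = 564.
Substituting M = 564 - 0.865N into the first: N(1 - 0.244·0.865) = 336 - 0.244·564.
So N* = 198/0.789 = 251, and then M* = 564 - 0.865·251 = 346.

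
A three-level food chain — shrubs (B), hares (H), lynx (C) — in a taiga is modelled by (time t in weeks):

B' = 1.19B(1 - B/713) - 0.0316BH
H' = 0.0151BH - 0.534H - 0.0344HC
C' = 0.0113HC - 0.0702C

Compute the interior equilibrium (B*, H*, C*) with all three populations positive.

From dC/dt = 0: 0.0113H* = 0.0702, so H* = 6.21.
From dB/dt = 0: 1.19(1 - B*/713) = 0.0316·6.21, giving B* = 713·(1 - 0.165) = 595.
From dH/dt = 0: 0.0151·595 - 0.534 = 0.0344C*, so C* = 8.46/0.0344 = 246.

B* ≈ 595, H* ≈ 6.21, C* ≈ 246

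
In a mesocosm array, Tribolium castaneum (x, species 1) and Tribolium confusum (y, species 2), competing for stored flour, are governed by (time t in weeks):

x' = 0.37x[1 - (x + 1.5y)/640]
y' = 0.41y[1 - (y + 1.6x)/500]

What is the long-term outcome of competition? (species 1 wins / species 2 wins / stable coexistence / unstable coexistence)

Compare the nullcline intercepts: K1/α12 = 640/1.5 = 427 < K2 = 500; K2/α21 = 500/1.6 = 312 < K1 = 640.
Since both are reversed, neither can invade when rare; the interior point is a saddle.

unstable coexistence (outcome depends on initial conditions)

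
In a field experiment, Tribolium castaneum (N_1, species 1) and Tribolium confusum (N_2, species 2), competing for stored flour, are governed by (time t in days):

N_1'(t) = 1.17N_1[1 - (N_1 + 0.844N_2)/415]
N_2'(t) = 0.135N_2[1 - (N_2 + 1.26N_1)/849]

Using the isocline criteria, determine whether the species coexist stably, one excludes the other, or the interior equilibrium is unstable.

species 2 excludes species 1

Compare the nullcline intercepts: K1/α12 = 415/0.844 = 492 < K2 = 849; K2/α21 = 849/1.26 = 674 > K1 = 415.
Since the inequalities point opposite ways, species 2 can invade but species 1 cannot.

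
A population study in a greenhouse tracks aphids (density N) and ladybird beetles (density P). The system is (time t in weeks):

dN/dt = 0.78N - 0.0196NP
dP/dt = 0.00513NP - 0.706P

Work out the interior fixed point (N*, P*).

Set dP/dt = 0 with P > 0: 0.00513N - 0.706 = 0, so N* = 0.706/0.00513 = 138.
Set dN/dt = 0 with N > 0: 0.78 - 0.0196P = 0, so P* = 0.78/0.0196 = 39.8.

N* ≈ 138, P* ≈ 39.8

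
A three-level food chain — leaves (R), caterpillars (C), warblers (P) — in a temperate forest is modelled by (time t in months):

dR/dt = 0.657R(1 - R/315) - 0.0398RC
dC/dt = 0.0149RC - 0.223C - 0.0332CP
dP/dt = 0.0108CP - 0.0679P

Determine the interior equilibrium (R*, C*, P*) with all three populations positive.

From dP/dt = 0: 0.0108C* = 0.0679, so C* = 6.29.
From dR/dt = 0: 0.657(1 - R*/315) = 0.0398·6.29, giving R* = 315·(1 - 0.381) = 195.
From dC/dt = 0: 0.0149·195 - 0.223 = 0.0332P*, so P* = 2.68/0.0332 = 80.8.

R* ≈ 195, C* ≈ 6.29, P* ≈ 80.8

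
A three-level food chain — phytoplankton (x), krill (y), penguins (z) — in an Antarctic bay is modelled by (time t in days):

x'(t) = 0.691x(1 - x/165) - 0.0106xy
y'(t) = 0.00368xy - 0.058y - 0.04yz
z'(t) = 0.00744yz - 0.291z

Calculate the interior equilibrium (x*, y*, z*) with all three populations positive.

From dz/dt = 0: 0.00744y* = 0.291, so y* = 39.1.
From dx/dt = 0: 0.691(1 - x*/165) = 0.0106·39.1, giving x* = 165·(1 - 0.6) = 66.
From dy/dt = 0: 0.00368·66 - 0.058 = 0.04z*, so z* = 0.185/0.04 = 4.62.

x* ≈ 66, y* ≈ 39.1, z* ≈ 4.62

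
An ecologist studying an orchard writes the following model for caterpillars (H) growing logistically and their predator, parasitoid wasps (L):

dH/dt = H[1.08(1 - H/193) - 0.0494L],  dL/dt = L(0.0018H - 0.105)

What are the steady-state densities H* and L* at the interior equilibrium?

From dL/dt = 0 with L > 0: 0.0018H* = 0.105, so H* = 58.3.
Substitute into dH/dt = 0: 1.08(1 - 58.3/193) = 0.0494L*.
The bracket is 0.698, giving L* = 0.754/0.0494 = 15.3.

H* ≈ 58.3, L* ≈ 15.3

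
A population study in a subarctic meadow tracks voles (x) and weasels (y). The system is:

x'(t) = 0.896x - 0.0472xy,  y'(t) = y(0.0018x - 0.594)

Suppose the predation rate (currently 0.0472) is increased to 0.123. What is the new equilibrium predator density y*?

y* ≈ 7.28

At the interior fixed point, setting dx/dt = 0 with x > 0 fixes y* = (prey growth rate)/(xy coefficient) — independent of the other coefficients.
With the change, y* = 0.896/0.123 = 7.28; it falls from 19.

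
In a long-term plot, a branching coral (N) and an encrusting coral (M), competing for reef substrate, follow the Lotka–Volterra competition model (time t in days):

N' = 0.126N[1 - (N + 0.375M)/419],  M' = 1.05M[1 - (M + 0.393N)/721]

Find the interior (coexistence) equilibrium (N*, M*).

N* ≈ 174, M* ≈ 652

Setting both brackets to zero gives the nullclines N + 0.375M = 419 and 0.393N + M = 721.
Substituting M = 721 - 0.393N into the first: N(1 - 0.375·0.393) = 419 - 0.375·721.
So N* = 149/0.853 = 174, and then M* = 721 - 0.393·174 = 652.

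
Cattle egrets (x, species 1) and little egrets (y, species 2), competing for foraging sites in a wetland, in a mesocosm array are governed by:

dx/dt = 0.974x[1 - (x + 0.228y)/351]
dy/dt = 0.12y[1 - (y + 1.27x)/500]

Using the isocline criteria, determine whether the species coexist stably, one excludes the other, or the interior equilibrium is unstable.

stable coexistence

Compare the nullcline intercepts: K1/α12 = 351/0.228 = 1540 > K2 = 500; K2/α21 = 500/1.27 = 394 > K1 = 351.
Since both inequalities hold, each species can invade when rare, so the interior equilibrium is stable.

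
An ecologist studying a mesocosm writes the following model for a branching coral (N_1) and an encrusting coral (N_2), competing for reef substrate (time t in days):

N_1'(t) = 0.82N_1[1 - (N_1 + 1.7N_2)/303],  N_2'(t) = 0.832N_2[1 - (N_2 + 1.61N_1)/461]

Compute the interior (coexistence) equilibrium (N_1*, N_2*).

Setting both brackets to zero gives the nullclines N_1 + 1.7N_2 = 303 and 1.61N_1 + N_2 = 461.
Substituting N_2 = 461 - 1.61N_1 into the first: N_1(1 - 1.7·1.61) = 303 - 1.7·461.
So N_1* = -481/-1.74 = 277, and then N_2* = 461 - 1.61·277 = 15.4.

N_1* ≈ 277, N_2* ≈ 15.4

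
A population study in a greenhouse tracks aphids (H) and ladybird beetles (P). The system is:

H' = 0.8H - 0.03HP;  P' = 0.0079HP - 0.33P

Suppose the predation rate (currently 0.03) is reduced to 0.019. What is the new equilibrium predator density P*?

At the interior fixed point, setting dH/dt = 0 with H > 0 fixes P* = (prey growth rate)/(HP coefficient) — independent of the other coefficients.
With the change, P* = 0.8/0.019 = 42.1; it rises from 26.7.

P* ≈ 42.1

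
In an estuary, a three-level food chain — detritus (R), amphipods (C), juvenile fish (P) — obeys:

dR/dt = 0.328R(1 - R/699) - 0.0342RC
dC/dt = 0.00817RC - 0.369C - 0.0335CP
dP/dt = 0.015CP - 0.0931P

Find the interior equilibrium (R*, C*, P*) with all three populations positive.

From dP/dt = 0: 0.015C* = 0.0931, so C* = 6.21.
From dR/dt = 0: 0.328(1 - R*/699) = 0.0342·6.21, giving R* = 699·(1 - 0.647) = 247.
From dC/dt = 0: 0.00817·247 - 0.369 = 0.0335P*, so P* = 1.65/0.0335 = 49.1.

R* ≈ 247, C* ≈ 6.21, P* ≈ 49.1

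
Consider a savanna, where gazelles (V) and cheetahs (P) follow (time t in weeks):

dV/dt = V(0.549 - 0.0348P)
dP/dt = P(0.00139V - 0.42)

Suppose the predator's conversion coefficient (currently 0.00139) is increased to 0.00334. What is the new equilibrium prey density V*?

At the interior fixed point, setting dP/dt = 0 with P > 0 fixes V* = (predator death rate)/(VP coefficient) — independent of the other coefficients.
With the change, V* = 0.42/0.00334 = 126; it falls from 302.

V* ≈ 126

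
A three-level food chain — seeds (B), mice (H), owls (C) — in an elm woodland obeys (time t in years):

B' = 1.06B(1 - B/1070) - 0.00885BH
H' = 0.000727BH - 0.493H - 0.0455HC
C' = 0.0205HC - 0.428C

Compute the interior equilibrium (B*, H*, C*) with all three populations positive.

From dC/dt = 0: 0.0205H* = 0.428, so H* = 20.9.
From dB/dt = 0: 1.06(1 - B*/1070) = 0.00885·20.9, giving B* = 1070·(1 - 0.174) = 883.
From dH/dt = 0: 0.000727·883 - 0.493 = 0.0455C*, so C* = 0.149/0.0455 = 3.28.

B* ≈ 883, H* ≈ 20.9, C* ≈ 3.28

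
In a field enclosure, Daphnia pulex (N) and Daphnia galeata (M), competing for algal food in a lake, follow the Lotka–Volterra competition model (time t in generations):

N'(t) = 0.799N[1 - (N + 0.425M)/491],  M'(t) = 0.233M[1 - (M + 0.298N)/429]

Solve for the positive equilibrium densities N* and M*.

Setting both brackets to zero gives the nullclines N + 0.425M = 491 and 0.298N + M = 429.
Substituting M = 429 - 0.298N into the first: N(1 - 0.425·0.298) = 491 - 0.425·429.
So N* = 309/0.873 = 353, and then M* = 429 - 0.298·353 = 324.

N* ≈ 353, M* ≈ 324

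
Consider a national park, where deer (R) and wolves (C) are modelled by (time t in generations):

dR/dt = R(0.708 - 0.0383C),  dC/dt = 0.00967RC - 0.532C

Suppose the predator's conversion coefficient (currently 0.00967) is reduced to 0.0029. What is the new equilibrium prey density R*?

R* ≈ 183

At the interior fixed point, setting dC/dt = 0 with C > 0 fixes R* = (predator death rate)/(RC coefficient) — independent of the other coefficients.
With the change, R* = 0.532/0.0029 = 183; it rises from 55.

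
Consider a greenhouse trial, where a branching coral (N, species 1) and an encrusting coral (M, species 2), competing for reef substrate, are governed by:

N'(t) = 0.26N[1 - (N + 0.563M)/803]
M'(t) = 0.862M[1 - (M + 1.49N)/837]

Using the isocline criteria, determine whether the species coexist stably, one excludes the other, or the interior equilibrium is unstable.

species 1 excludes species 2

Compare the nullcline intercepts: K1/α12 = 803/0.563 = 1430 > K2 = 837; K2/α21 = 837/1.49 = 562 < K1 = 803.
Since the inequalities point opposite ways, species 1 can invade but species 2 cannot.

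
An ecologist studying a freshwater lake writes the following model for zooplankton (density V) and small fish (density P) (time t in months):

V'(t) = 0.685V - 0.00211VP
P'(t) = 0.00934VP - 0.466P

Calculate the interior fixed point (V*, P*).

Set dP/dt = 0 with P > 0: 0.00934V - 0.466 = 0, so V* = 0.466/0.00934 = 49.9.
Set dV/dt = 0 with V > 0: 0.685 - 0.00211P = 0, so P* = 0.685/0.00211 = 325.

V* ≈ 49.9, P* ≈ 325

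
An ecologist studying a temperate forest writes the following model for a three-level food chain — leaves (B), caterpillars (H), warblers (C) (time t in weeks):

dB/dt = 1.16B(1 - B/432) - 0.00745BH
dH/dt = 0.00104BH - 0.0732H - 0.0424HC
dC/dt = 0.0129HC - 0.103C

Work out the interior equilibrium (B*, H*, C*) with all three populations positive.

B* ≈ 410, H* ≈ 7.98, C* ≈ 8.33

From dC/dt = 0: 0.0129H* = 0.103, so H* = 7.98.
From dB/dt = 0: 1.16(1 - B*/432) = 0.00745·7.98, giving B* = 432·(1 - 0.0513) = 410.
From dH/dt = 0: 0.00104·410 - 0.0732 = 0.0424C*, so C* = 0.353/0.0424 = 8.33.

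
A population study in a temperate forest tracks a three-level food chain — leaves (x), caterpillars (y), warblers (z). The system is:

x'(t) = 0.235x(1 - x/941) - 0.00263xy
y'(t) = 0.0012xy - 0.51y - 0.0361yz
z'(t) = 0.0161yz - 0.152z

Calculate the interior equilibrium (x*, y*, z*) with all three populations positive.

x* ≈ 842, y* ≈ 9.44, z* ≈ 13.8

From dz/dt = 0: 0.0161y* = 0.152, so y* = 9.44.
From dx/dt = 0: 0.235(1 - x*/941) = 0.00263·9.44, giving x* = 941·(1 - 0.106) = 842.
From dy/dt = 0: 0.0012·842 - 0.51 = 0.0361z*, so z* = 0.5/0.0361 = 13.8.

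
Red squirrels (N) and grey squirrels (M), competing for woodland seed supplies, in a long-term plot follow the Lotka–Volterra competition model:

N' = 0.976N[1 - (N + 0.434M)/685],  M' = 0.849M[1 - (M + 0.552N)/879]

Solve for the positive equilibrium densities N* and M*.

N* ≈ 399, M* ≈ 659

Setting both brackets to zero gives the nullclines N + 0.434M = 685 and 0.552N + M = 879.
Substituting M = 879 - 0.552N into the first: N(1 - 0.434·0.552) = 685 - 0.434·879.
So N* = 304/0.76 = 399, and then M* = 879 - 0.552·399 = 659.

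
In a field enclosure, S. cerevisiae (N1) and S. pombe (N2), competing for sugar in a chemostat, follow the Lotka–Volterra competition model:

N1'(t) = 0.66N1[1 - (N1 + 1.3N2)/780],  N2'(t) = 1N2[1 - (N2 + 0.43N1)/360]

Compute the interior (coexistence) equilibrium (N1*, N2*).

Setting both brackets to zero gives the nullclines N1 + 1.3N2 = 780 and 0.43N1 + N2 = 360.
Substituting N2 = 360 - 0.43N1 into the first: N1(1 - 1.3·0.43) = 780 - 1.3·360.
So N1* = 312/0.441 = 707, and then N2* = 360 - 0.43·707 = 55.8.

N1* ≈ 707, N2* ≈ 55.8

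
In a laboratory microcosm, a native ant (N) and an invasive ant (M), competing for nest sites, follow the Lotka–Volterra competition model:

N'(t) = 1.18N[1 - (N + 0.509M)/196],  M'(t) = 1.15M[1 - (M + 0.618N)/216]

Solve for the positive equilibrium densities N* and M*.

N* ≈ 126, M* ≈ 138

Setting both brackets to zero gives the nullclines N + 0.509M = 196 and 0.618N + M = 216.
Substituting M = 216 - 0.618N into the first: N(1 - 0.509·0.618) = 196 - 0.509·216.
So N* = 86.1/0.685 = 126, and then M* = 216 - 0.618·126 = 138.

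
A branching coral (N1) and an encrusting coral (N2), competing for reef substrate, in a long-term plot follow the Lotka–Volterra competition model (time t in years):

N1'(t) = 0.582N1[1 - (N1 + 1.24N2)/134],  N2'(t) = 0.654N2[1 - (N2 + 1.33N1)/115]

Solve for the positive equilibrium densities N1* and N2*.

Setting both brackets to zero gives the nullclines N1 + 1.24N2 = 134 and 1.33N1 + N2 = 115.
Substituting N2 = 115 - 1.33N1 into the first: N1(1 - 1.24·1.33) = 134 - 1.24·115.
So N1* = -8.6/-0.649 = 13.2, and then N2* = 115 - 1.33·13.2 = 97.4.

N1* ≈ 13.2, N2* ≈ 97.4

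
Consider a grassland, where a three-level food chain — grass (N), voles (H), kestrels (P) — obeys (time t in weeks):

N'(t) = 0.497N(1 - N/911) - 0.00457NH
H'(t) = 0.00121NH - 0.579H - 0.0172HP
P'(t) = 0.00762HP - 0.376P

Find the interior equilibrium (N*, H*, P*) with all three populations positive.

From dP/dt = 0: 0.00762H* = 0.376, so H* = 49.3.
From dN/dt = 0: 0.497(1 - N*/911) = 0.00457·49.3, giving N* = 911·(1 - 0.454) = 498.
From dH/dt = 0: 0.00121·498 - 0.579 = 0.0172P*, so P* = 0.0232/0.0172 = 1.35.

N* ≈ 498, H* ≈ 49.3, P* ≈ 1.35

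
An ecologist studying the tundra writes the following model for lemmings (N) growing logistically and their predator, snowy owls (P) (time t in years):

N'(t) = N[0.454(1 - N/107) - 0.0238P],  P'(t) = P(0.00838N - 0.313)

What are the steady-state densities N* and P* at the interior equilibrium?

N* ≈ 37.4, P* ≈ 12.4

From dP/dt = 0 with P > 0: 0.00838N* = 0.313, so N* = 37.4.
Substitute into dN/dt = 0: 0.454(1 - 37.4/107) = 0.0238P*.
The bracket is 0.651, giving P* = 0.296/0.0238 = 12.4.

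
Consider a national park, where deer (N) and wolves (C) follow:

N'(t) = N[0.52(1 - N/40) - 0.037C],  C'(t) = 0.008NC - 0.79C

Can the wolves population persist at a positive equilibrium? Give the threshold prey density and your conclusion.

The predator equation gives dC/dt > 0 only when N > 0.79/0.008 = 98.8.
Without the predator, N → K = 40. Since 40 < 98.8, the predator cannot invade.

Threshold N = 98.8; K < 98.8, so no, the predator goes extinct.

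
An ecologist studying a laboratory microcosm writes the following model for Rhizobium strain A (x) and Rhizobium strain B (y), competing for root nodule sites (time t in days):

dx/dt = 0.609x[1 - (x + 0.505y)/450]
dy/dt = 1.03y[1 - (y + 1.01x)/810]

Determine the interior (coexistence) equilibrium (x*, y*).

x* ≈ 83.6, y* ≈ 726

Setting both brackets to zero gives the nullclines x + 0.505y = 450 and 1.01x + y = 810.
Substituting y = 810 - 1.01x into the first: x(1 - 0.505·1.01) = 450 - 0.505·810.
So x* = 40.9/0.49 = 83.6, and then y* = 810 - 1.01·83.6 = 726.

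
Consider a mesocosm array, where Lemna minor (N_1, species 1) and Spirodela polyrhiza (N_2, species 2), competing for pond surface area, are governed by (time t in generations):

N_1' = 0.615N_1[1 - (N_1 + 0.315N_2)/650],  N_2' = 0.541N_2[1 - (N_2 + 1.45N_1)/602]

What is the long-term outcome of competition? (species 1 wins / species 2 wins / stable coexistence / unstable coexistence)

species 1 excludes species 2

Compare the nullcline intercepts: K1/α12 = 650/0.315 = 2060 > K2 = 602; K2/α21 = 602/1.45 = 415 < K1 = 650.
Since the inequalities point opposite ways, species 1 can invade but species 2 cannot.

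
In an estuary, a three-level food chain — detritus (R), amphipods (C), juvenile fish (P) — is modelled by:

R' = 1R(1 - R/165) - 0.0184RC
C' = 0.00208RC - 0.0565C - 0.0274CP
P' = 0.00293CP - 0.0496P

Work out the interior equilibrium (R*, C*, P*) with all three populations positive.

From dP/dt = 0: 0.00293C* = 0.0496, so C* = 16.9.
From dR/dt = 0: 1(1 - R*/165) = 0.0184·16.9, giving R* = 165·(1 - 0.311) = 114.
From dC/dt = 0: 0.00208·114 - 0.0565 = 0.0274P*, so P* = 0.18/0.0274 = 6.56.

R* ≈ 114, C* ≈ 16.9, P* ≈ 6.56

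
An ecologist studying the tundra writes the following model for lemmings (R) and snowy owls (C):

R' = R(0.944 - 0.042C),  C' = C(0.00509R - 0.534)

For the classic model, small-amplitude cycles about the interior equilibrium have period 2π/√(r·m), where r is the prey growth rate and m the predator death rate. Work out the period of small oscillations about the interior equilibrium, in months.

Here r = 0.944 and m = 0.534, so r·m = 0.504.
ω = √0.504 = 0.71 per month, hence T = 2π/ω ≈ 8.85 months.

T ≈ 8.85 months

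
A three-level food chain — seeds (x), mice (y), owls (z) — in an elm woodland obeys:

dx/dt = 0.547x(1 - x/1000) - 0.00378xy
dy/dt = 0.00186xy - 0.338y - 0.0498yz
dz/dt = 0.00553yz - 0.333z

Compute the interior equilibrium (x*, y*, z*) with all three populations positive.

From dz/dt = 0: 0.00553y* = 0.333, so y* = 60.2.
From dx/dt = 0: 0.547(1 - x*/1000) = 0.00378·60.2, giving x* = 1000·(1 - 0.416) = 584.
From dy/dt = 0: 0.00186·584 - 0.338 = 0.0498z*, so z* = 0.748/0.0498 = 15.

x* ≈ 584, y* ≈ 60.2, z* ≈ 15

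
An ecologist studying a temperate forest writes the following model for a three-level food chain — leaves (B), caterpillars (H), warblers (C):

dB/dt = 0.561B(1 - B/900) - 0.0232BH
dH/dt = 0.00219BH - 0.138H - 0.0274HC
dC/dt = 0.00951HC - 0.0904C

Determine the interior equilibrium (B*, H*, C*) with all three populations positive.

From dC/dt = 0: 0.00951H* = 0.0904, so H* = 9.51.
From dB/dt = 0: 0.561(1 - B*/900) = 0.0232·9.51, giving B* = 900·(1 - 0.393) = 546.
From dH/dt = 0: 0.00219·546 - 0.138 = 0.0274C*, so C* = 1.06/0.0274 = 38.6.

B* ≈ 546, H* ≈ 9.51, C* ≈ 38.6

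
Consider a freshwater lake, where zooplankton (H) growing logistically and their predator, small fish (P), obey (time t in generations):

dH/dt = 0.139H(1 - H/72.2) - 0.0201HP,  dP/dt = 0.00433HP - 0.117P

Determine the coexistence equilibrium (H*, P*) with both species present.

H* ≈ 27, P* ≈ 4.33

From dP/dt = 0 with P > 0: 0.00433H* = 0.117, so H* = 27.
Substitute into dH/dt = 0: 0.139(1 - 27/72.2) = 0.0201P*.
The bracket is 0.626, giving P* = 0.087/0.0201 = 4.33.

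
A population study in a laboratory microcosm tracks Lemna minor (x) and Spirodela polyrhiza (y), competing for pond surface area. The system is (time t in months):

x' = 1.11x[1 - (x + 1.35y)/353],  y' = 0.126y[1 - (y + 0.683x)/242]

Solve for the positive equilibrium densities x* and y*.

x* ≈ 337, y* ≈ 11.6

Setting both brackets to zero gives the nullclines x + 1.35y = 353 and 0.683x + y = 242.
Substituting y = 242 - 0.683x into the first: x(1 - 1.35·0.683) = 353 - 1.35·242.
So x* = 26.3/0.0779 = 337, and then y* = 242 - 0.683·337 = 11.6.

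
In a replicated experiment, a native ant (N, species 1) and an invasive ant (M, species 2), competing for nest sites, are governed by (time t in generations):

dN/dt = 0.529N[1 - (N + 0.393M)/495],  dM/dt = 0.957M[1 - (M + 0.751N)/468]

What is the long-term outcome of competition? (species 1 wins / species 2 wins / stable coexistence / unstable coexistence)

Compare the nullcline intercepts: K1/α12 = 495/0.393 = 1260 > K2 = 468; K2/α21 = 468/0.751 = 623 > K1 = 495.
Since both inequalities hold, each species can invade when rare, so the interior equilibrium is stable.

stable coexistence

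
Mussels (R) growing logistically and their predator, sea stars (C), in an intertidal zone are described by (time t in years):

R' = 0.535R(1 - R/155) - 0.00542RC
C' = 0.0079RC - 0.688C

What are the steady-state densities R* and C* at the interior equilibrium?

R* ≈ 87.1, C* ≈ 43.2

From dC/dt = 0 with C > 0: 0.0079R* = 0.688, so R* = 87.1.
Substitute into dR/dt = 0: 0.535(1 - 87.1/155) = 0.00542C*.
The bracket is 0.438, giving C* = 0.234/0.00542 = 43.2.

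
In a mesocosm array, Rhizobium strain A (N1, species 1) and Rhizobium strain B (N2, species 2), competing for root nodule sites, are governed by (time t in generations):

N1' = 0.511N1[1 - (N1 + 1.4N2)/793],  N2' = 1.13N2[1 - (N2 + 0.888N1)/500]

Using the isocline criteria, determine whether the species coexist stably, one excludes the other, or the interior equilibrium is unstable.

Compare the nullcline intercepts: K1/α12 = 793/1.4 = 566 > K2 = 500; K2/α21 = 500/0.888 = 563 < K1 = 793.
Since the inequalities point opposite ways, species 1 can invade but species 2 cannot.

species 1 excludes species 2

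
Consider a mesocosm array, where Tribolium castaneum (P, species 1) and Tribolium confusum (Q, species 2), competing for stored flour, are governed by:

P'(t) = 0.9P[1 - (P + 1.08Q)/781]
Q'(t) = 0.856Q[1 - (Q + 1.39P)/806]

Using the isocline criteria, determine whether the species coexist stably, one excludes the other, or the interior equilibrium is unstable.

Compare the nullcline intercepts: K1/α12 = 781/1.08 = 723 < K2 = 806; K2/α21 = 806/1.39 = 580 < K1 = 781.
Since both are reversed, neither can invade when rare; the interior point is a saddle.

unstable coexistence (outcome depends on initial conditions)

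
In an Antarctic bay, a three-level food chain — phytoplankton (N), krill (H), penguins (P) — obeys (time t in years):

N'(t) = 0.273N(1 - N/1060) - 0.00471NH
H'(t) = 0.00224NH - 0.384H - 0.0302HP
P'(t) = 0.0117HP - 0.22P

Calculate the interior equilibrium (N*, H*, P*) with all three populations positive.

From dP/dt = 0: 0.0117H* = 0.22, so H* = 18.8.
From dN/dt = 0: 0.273(1 - N*/1060) = 0.00471·18.8, giving N* = 1060·(1 - 0.324) = 716.
From dH/dt = 0: 0.00224·716 - 0.384 = 0.0302P*, so P* = 1.22/0.0302 = 40.4.

N* ≈ 716, H* ≈ 18.8, P* ≈ 40.4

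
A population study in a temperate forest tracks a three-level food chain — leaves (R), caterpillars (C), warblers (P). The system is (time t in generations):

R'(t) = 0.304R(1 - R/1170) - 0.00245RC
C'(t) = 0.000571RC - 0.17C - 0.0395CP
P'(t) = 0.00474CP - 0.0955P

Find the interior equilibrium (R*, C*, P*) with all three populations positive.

R* ≈ 980, C* ≈ 20.1, P* ≈ 9.86

From dP/dt = 0: 0.00474C* = 0.0955, so C* = 20.1.
From dR/dt = 0: 0.304(1 - R*/1170) = 0.00245·20.1, giving R* = 1170·(1 - 0.162) = 980.
From dC/dt = 0: 0.000571·980 - 0.17 = 0.0395P*, so P* = 0.39/0.0395 = 9.86.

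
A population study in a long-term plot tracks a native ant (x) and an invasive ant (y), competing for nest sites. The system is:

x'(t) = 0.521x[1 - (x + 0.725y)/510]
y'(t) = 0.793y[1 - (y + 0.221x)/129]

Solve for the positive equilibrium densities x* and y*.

x* ≈ 496, y* ≈ 19.4

Setting both brackets to zero gives the nullclines x + 0.725y = 510 and 0.221x + y = 129.
Substituting y = 129 - 0.221x into the first: x(1 - 0.725·0.221) = 510 - 0.725·129.
So x* = 416/0.84 = 496, and then y* = 129 - 0.221·496 = 19.4.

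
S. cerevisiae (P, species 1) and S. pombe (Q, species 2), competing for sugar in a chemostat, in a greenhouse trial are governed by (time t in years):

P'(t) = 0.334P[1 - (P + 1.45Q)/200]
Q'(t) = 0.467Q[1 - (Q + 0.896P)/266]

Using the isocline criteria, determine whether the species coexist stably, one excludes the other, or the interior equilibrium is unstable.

species 2 excludes species 1

Compare the nullcline intercepts: K1/α12 = 200/1.45 = 138 < K2 = 266; K2/α21 = 266/0.896 = 297 > K1 = 200.
Since the inequalities point opposite ways, species 2 can invade but species 1 cannot.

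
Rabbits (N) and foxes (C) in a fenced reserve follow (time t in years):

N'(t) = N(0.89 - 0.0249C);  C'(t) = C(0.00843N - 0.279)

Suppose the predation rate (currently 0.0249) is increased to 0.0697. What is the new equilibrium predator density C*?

At the interior fixed point, setting dN/dt = 0 with N > 0 fixes C* = (prey growth rate)/(NC coefficient) — independent of the other coefficients.
With the change, C* = 0.89/0.0697 = 12.8; it falls from 35.7.

C* ≈ 12.8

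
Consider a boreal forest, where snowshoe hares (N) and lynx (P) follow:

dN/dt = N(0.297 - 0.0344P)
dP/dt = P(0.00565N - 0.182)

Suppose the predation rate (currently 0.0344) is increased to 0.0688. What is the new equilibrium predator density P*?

At the interior fixed point, setting dN/dt = 0 with N > 0 fixes P* = (prey growth rate)/(NP coefficient) — independent of the other coefficients.
With the change, P* = 0.297/0.0688 = 4.32; it falls from 8.63.

P* ≈ 4.32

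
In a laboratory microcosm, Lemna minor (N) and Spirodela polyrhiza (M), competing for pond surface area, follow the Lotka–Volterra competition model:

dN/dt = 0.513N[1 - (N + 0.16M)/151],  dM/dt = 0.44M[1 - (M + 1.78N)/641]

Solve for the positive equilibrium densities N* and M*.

Setting both brackets to zero gives the nullclines N + 0.16M = 151 and 1.78N + M = 641.
Substituting M = 641 - 1.78N into the first: N(1 - 0.16·1.78) = 151 - 0.16·641.
So N* = 48.4/0.715 = 67.7, and then M* = 641 - 1.78·67.7 = 520.

N* ≈ 67.7, M* ≈ 520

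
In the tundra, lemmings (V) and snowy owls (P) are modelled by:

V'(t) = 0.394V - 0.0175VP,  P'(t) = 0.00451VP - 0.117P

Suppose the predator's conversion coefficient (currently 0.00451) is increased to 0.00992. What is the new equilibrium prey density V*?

V* ≈ 11.8

At the interior fixed point, setting dP/dt = 0 with P > 0 fixes V* = (predator death rate)/(VP coefficient) — independent of the other coefficients.
With the change, V* = 0.117/0.00992 = 11.8; it falls from 25.9.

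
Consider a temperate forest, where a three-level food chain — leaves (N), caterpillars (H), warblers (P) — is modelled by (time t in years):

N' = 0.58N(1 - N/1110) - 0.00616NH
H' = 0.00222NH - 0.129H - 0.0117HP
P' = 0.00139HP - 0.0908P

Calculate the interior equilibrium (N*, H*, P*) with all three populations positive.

N* ≈ 340, H* ≈ 65.3, P* ≈ 53.5

From dP/dt = 0: 0.00139H* = 0.0908, so H* = 65.3.
From dN/dt = 0: 0.58(1 - N*/1110) = 0.00616·65.3, giving N* = 1110·(1 - 0.694) = 340.
From dH/dt = 0: 0.00222·340 - 0.129 = 0.0117P*, so P* = 0.626/0.0117 = 53.5.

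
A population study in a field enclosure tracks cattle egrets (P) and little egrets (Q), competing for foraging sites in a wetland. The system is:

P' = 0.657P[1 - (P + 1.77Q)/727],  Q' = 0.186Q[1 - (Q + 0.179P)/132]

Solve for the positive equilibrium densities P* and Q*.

P* ≈ 722, Q* ≈ 2.73

Setting both brackets to zero gives the nullclines P + 1.77Q = 727 and 0.179P + Q = 132.
Substituting Q = 132 - 0.179P into the first: P(1 - 1.77·0.179) = 727 - 1.77·132.
So P* = 493/0.683 = 722, and then Q* = 132 - 0.179·722 = 2.73.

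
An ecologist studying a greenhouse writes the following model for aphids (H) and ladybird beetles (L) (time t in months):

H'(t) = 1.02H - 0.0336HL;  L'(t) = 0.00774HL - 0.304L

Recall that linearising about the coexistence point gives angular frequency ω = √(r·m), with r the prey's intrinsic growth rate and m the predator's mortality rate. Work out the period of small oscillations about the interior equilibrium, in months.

T ≈ 11.3 months

Here r = 1.02 and m = 0.304, so r·m = 0.31.
ω = √0.31 = 0.557 per month, hence T = 2π/ω ≈ 11.3 months.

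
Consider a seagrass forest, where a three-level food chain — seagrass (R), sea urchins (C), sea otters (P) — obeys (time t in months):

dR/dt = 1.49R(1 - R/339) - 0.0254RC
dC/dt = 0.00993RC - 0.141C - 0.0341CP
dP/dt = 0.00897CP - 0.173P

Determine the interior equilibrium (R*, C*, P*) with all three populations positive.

R* ≈ 228, C* ≈ 19.3, P* ≈ 62.1

From dP/dt = 0: 0.00897C* = 0.173, so C* = 19.3.
From dR/dt = 0: 1.49(1 - R*/339) = 0.0254·19.3, giving R* = 339·(1 - 0.329) = 228.
From dC/dt = 0: 0.00993·228 - 0.141 = 0.0341P*, so P* = 2.12/0.0341 = 62.1.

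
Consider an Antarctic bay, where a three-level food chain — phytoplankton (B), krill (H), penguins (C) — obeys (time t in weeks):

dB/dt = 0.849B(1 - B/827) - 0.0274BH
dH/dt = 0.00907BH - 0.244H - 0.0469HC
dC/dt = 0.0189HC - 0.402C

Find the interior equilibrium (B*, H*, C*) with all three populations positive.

B* ≈ 259, H* ≈ 21.3, C* ≈ 44.9

From dC/dt = 0: 0.0189H* = 0.402, so H* = 21.3.
From dB/dt = 0: 0.849(1 - B*/827) = 0.0274·21.3, giving B* = 827·(1 - 0.686) = 259.
From dH/dt = 0: 0.00907·259 - 0.244 = 0.0469C*, so C* = 2.11/0.0469 = 44.9.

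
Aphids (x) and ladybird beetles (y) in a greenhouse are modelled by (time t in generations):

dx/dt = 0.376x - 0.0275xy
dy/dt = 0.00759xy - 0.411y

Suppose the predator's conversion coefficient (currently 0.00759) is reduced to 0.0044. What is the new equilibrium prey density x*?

At the interior fixed point, setting dy/dt = 0 with y > 0 fixes x* = (predator death rate)/(xy coefficient) — independent of the other coefficients.
With the change, x* = 0.411/0.0044 = 93.4; it rises from 54.2.

x* ≈ 93.4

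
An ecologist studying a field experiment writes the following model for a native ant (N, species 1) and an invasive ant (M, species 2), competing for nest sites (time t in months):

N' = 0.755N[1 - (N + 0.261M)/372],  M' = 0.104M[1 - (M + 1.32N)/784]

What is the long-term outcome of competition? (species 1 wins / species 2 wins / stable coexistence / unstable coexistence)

Compare the nullcline intercepts: K1/α12 = 372/0.261 = 1430 > K2 = 784; K2/α21 = 784/1.32 = 594 > K1 = 372.
Since both inequalities hold, each species can invade when rare, so the interior equilibrium is stable.

stable coexistence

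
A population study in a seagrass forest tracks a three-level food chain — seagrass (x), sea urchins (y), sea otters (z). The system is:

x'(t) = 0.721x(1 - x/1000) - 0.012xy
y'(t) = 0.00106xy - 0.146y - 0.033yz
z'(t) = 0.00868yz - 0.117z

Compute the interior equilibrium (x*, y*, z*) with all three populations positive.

From dz/dt = 0: 0.00868y* = 0.117, so y* = 13.5.
From dx/dt = 0: 0.721(1 - x*/1000) = 0.012·13.5, giving x* = 1000·(1 - 0.224) = 776.
From dy/dt = 0: 0.00106·776 - 0.146 = 0.033z*, so z* = 0.676/0.033 = 20.5.

x* ≈ 776, y* ≈ 13.5, z* ≈ 20.5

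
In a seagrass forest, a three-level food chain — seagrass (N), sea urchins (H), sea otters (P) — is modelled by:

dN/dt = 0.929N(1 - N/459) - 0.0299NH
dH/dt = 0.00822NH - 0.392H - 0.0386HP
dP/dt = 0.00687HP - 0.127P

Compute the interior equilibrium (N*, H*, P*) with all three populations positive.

N* ≈ 186, H* ≈ 18.5, P* ≈ 29.4

From dP/dt = 0: 0.00687H* = 0.127, so H* = 18.5.
From dN/dt = 0: 0.929(1 - N*/459) = 0.0299·18.5, giving N* = 459·(1 - 0.595) = 186.
From dH/dt = 0: 0.00822·186 - 0.392 = 0.0386P*, so P* = 1.14/0.0386 = 29.4.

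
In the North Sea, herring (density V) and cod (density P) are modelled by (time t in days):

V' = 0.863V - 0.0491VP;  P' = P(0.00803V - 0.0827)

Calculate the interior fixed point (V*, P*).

Set dP/dt = 0 with P > 0: 0.00803V - 0.0827 = 0, so V* = 0.0827/0.00803 = 10.3.
Set dV/dt = 0 with V > 0: 0.863 - 0.0491P = 0, so P* = 0.863/0.0491 = 17.6.

V* ≈ 10.3, P* ≈ 17.6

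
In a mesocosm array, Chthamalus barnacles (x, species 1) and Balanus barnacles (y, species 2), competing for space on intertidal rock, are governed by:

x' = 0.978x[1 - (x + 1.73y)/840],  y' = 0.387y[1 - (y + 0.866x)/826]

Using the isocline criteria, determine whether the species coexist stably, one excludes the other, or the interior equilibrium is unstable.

Compare the nullcline intercepts: K1/α12 = 840/1.73 = 486 < K2 = 826; K2/α21 = 826/0.866 = 954 > K1 = 840.
Since the inequalities point opposite ways, species 2 can invade but species 1 cannot.

species 2 excludes species 1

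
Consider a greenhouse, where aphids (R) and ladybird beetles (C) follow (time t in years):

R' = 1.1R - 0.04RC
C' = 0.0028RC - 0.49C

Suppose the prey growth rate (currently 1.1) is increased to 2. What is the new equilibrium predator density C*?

At the interior fixed point, setting dR/dt = 0 with R > 0 fixes C* = (prey growth rate)/(RC coefficient) — independent of the other coefficients.
With the change, C* = 2/0.04 = 50; it rises from 27.5.

C* ≈ 50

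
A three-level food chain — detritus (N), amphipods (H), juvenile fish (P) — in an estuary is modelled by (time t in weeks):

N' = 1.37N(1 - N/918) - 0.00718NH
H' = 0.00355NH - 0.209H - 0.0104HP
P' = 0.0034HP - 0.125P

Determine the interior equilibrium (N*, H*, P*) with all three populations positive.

From dP/dt = 0: 0.0034H* = 0.125, so H* = 36.8.
From dN/dt = 0: 1.37(1 - N*/918) = 0.00718·36.8, giving N* = 918·(1 - 0.193) = 741.
From dH/dt = 0: 0.00355·741 - 0.209 = 0.0104P*, so P* = 2.42/0.0104 = 233.

N* ≈ 741, H* ≈ 36.8, P* ≈ 233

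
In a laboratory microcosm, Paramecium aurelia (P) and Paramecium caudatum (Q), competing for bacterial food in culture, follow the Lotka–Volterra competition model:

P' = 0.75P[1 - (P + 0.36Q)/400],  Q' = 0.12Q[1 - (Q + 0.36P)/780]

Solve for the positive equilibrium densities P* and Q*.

Setting both brackets to zero gives the nullclines P + 0.36Q = 400 and 0.36P + Q = 780.
Substituting Q = 780 - 0.36P into the first: P(1 - 0.36·0.36) = 400 - 0.36·780.
So P* = 119/0.87 = 137, and then Q* = 780 - 0.36·137 = 731.

P* ≈ 137, Q* ≈ 731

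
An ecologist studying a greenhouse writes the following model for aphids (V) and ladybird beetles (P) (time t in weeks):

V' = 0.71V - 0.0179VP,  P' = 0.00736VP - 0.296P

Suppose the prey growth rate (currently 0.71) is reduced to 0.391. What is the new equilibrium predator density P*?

P* ≈ 21.8

At the interior fixed point, setting dV/dt = 0 with V > 0 fixes P* = (prey growth rate)/(VP coefficient) — independent of the other coefficients.
With the change, P* = 0.391/0.0179 = 21.8; it falls from 39.7.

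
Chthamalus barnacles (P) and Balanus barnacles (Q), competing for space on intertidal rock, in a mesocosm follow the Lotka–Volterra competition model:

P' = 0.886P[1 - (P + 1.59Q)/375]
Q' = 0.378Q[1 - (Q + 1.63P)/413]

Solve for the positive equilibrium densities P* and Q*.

Setting both brackets to zero gives the nullclines P + 1.59Q = 375 and 1.63P + Q = 413.
Substituting Q = 413 - 1.63P into the first: P(1 - 1.59·1.63) = 375 - 1.59·413.
So P* = -282/-1.59 = 177, and then Q* = 413 - 1.63·177 = 125.

P* ≈ 177, Q* ≈ 125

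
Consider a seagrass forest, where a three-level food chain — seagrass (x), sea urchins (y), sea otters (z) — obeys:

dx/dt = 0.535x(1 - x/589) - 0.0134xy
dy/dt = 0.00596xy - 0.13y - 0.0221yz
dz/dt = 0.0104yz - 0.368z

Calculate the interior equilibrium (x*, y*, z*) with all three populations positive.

x* ≈ 67, y* ≈ 35.4, z* ≈ 12.2

From dz/dt = 0: 0.0104y* = 0.368, so y* = 35.4.
From dx/dt = 0: 0.535(1 - x*/589) = 0.0134·35.4, giving x* = 589·(1 - 0.886) = 67.
From dy/dt = 0: 0.00596·67 - 0.13 = 0.0221z*, so z* = 0.269/0.0221 = 12.2.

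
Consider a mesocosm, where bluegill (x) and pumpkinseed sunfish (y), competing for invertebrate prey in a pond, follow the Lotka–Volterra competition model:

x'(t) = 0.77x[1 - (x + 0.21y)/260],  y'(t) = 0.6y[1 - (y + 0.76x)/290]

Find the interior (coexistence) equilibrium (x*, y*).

Setting both brackets to zero gives the nullclines x + 0.21y = 260 and 0.76x + y = 290.
Substituting y = 290 - 0.76x into the first: x(1 - 0.21·0.76) = 260 - 0.21·290.
So x* = 199/0.84 = 237, and then y* = 290 - 0.76·237 = 110.

x* ≈ 237, y* ≈ 110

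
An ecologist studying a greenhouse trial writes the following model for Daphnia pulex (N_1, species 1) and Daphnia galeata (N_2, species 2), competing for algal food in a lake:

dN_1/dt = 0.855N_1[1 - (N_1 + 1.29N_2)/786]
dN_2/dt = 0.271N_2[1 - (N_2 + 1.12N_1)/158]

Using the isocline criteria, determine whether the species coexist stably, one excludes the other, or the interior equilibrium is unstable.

Compare the nullcline intercepts: K1/α12 = 786/1.29 = 609 > K2 = 158; K2/α21 = 158/1.12 = 141 < K1 = 786.
Since the inequalities point opposite ways, species 1 can invade but species 2 cannot.

species 1 excludes species 2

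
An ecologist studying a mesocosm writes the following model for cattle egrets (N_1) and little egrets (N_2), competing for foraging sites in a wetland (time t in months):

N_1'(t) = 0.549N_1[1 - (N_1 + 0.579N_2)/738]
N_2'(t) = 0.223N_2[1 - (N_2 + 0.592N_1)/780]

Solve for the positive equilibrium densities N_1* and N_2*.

N_1* ≈ 436, N_2* ≈ 522

Setting both brackets to zero gives the nullclines N_1 + 0.579N_2 = 738 and 0.592N_1 + N_2 = 780.
Substituting N_2 = 780 - 0.592N_1 into the first: N_1(1 - 0.579·0.592) = 738 - 0.579·780.
So N_1* = 286/0.657 = 436, and then N_2* = 780 - 0.592·436 = 522.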